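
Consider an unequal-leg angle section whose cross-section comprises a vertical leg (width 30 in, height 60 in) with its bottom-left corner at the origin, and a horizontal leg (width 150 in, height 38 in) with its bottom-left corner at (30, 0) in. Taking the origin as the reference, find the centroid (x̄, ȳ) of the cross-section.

vertical leg: A = 30 × 60 = 1800.00, centroid at (15.00, 30.00).
horizontal leg: A = 150 × 38 = 5700.00, centroid at (105.00, 19.00).
ΣA = 7500.00 in²
ΣAx̄ = (1800.00)(15.00) + (5700.00)(105.00) = 625500.00 in³
ΣAȳ = (1800.00)(30.00) + (5700.00)(19.00) = 162300.00 in³
x̄ = 625500.00 / 7500.00 = 83.40 in
ȳ = 162300.00 / 7500.00 = 21.64 in

x̄ = 83.40 in, ȳ = 21.64 in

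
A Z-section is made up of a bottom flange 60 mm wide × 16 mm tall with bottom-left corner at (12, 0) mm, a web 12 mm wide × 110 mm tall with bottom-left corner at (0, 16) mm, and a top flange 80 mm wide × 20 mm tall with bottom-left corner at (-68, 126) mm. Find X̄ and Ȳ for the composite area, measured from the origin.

X̄ = 0.89 mm, Ȳ = 82.22 mm

bottom flange: A = 60 × 16 = 960.00, centroid at (42.00, 8.00).
web: A = 12 × 110 = 1320.00, centroid at (6.00, 71.00).
top flange: A = 80 × 20 = 1600.00, centroid at (-28.00, 136.00).
ΣA = 3880.00 mm²
ΣAX̄ = (960.00)(42.00) + (1320.00)(6.00) + (1600.00)(-28.00) = 3440.00 mm³
ΣAȲ = (960.00)(8.00) + (1320.00)(71.00) + (1600.00)(136.00) = 319000.00 mm³
X̄ = 3440.00 / 3880.00 = 0.89 mm
Ȳ = 319000.00 / 3880.00 = 82.22 mm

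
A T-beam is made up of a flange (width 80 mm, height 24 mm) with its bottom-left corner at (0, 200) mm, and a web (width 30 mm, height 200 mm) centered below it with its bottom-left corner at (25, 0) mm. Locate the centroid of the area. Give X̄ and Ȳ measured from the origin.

X̄ = 40.00 mm, Ȳ = 127.15 mm

web: A = 30 × 200 = 6000.00, centroid at (40.00, 100.00).
flange: A = 80 × 24 = 1920.00, centroid at (40.00, 212.00).
ΣA = 7920.00 mm², ΣAX̄ = 316800.00 mm³, ΣAȲ = 1007040.00 mm³.
X̄ = 316800.00/7920.00 = 40.00 mm; Ȳ = 1007040.00/7920.00 = 127.15 mm.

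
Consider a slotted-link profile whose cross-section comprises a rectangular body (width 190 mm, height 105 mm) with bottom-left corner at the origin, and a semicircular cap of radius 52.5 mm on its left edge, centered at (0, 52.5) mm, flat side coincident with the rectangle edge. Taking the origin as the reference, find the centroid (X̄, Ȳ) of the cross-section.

rectangular body: A = 190 × 105 = 19950.00, centroid at (95.00, 52.50).
semicircular end: A = ½π·52.5² = 4329.51, centroid at (-22.28, 52.50).
ΣA = 24279.51 mm², ΣAX̄ = 1798781.25 mm³, ΣAȲ = 1274674.14 mm³.
X̄ = 1798781.25/24279.51 = 74.09 mm; Ȳ = 1274674.14/24279.51 = 52.50 mm.

X̄ = 74.09 mm, Ȳ = 52.50 mm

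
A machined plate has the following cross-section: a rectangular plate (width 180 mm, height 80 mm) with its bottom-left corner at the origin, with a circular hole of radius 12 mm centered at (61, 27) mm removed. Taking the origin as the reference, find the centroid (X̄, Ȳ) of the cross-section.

plate: A = 180 × 80 = 14400.00, centroid at (90.00, 40.00).
hole: A = −π·12² = -452.39, centroid at (61.00, 27.00).
ΣA = 13947.61 mm²
ΣAX̄ = (14400.00)(90.00) + (-452.39)(61.00) = 1268404.25 mm³
ΣAȲ = (14400.00)(40.00) + (-452.39)(27.00) = 563785.49 mm³
X̄ = 1268404.25 / 13947.61 = 90.94 mm
Ȳ = 563785.49 / 13947.61 = 40.42 mm

X̄ = 90.94 mm, Ȳ = 40.42 mm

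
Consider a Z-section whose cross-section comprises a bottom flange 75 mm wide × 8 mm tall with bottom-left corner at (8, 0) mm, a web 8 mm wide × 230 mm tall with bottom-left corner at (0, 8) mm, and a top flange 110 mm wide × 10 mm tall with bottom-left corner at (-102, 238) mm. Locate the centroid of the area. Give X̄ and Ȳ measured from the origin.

bottom flange: A = 75 × 8 = 600.00, centroid at (45.50, 4.00).
web: A = 8 × 230 = 1840.00, centroid at (4.00, 123.00).
top flange: A = 110 × 10 = 1100.00, centroid at (-47.00, 243.00).
ΣA = 3540.00 mm², ΣAX̄ = -17040.00 mm³, ΣAȲ = 496020.00 mm³.
X̄ = -17040.00/3540.00 = -4.81 mm; Ȳ = 496020.00/3540.00 = 140.12 mm.

X̄ = -4.81 mm, Ȳ = 140.12 mm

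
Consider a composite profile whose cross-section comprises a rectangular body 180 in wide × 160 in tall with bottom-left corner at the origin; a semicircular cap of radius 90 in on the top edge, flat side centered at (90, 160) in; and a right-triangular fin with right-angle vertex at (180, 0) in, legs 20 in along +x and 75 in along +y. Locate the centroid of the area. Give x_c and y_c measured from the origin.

x_c = 91.72 in, y_c = 114.60 in

rectangular body: A = 180 × 160 = 28800.00, centroid at (90.00, 80.00).
semicircular top: A = ½π·90² = 12723.45, centroid at (90.00, 198.20).
triangular fin: A = ½·20·75 = 750.00, centroid at (186.67, 25.00).
ΣA = 42273.45 in²
ΣAx_c = (28800.00)(90.00) + (12723.45)(90.00) + (750.00)(186.67) = 3877110.52 in³
ΣAy_c = (28800.00)(80.00) + (12723.45)(198.20) + (750.00)(25.00) = 4844502.04 in³
x_c = 3877110.52 / 42273.45 = 91.72 in
y_c = 4844502.04 / 42273.45 = 114.60 in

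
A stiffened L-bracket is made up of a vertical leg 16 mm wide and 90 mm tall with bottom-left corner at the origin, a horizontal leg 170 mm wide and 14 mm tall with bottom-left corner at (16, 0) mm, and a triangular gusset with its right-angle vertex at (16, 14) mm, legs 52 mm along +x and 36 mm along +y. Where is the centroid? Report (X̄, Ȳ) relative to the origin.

vertical leg: A = 16 × 90 = 1440.00, centroid at (8.00, 45.00).
horizontal leg: A = 170 × 14 = 2380.00, centroid at (101.00, 7.00).
gusset: A = ½·52·36 = 936.00, centroid at (33.33, 26.00).
ΣA = 4756.00 mm²
ΣAX̄ = (1440.00)(8.00) + (2380.00)(101.00) + (936.00)(33.33) = 283100.00 mm³
ΣAȲ = (1440.00)(45.00) + (2380.00)(7.00) + (936.00)(26.00) = 105796.00 mm³
X̄ = 283100.00 / 4756.00 = 59.52 mm
Ȳ = 105796.00 / 4756.00 = 22.24 mm

X̄ = 59.52 mm, Ȳ = 22.24 mm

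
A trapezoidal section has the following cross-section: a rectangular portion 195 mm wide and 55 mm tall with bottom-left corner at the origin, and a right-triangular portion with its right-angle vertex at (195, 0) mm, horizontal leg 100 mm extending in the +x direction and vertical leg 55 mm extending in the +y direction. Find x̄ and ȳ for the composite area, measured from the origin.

x̄ = 124.20 mm, ȳ = 25.63 mm

rectangular portion: A = 195 × 55 = 10725.00, centroid at (97.50, 27.50).
triangular portion: A = ½·100·55 = 2750.00, centroid at (228.33, 18.33).
ΣA = 13475.00 mm²
ΣAx̄ = (10725.00)(97.50) + (2750.00)(228.33) = 1673604.17 mm³
ΣAȳ = (10725.00)(27.50) + (2750.00)(18.33) = 345354.17 mm³
x̄ = 1673604.17 / 13475.00 = 124.20 mm
ȳ = 345354.17 / 13475.00 = 25.63 mm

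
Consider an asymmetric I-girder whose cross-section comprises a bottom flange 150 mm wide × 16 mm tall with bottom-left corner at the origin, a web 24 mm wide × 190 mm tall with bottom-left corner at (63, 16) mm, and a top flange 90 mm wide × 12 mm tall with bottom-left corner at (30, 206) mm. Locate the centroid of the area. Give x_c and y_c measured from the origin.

x_c = 75.00 mm, y_c = 93.82 mm

Part | A | x̄ᵢ | ȳᵢ | A·x̄ᵢ | A·ȳᵢ
bottom flange | 2400.00 | 75.00 | 8.00 | 180000.00 | 19200.00
web | 4560.00 | 75.00 | 111.00 | 342000.00 | 506160.00
top flange | 1080.00 | 75.00 | 212.00 | 81000.00 | 228960.00
Σ | 8040.00 |  |  | 603000.00 | 754320.00
x_c = 603000.00 / 8040.00 = 75.00 mm
y_c = 754320.00 / 8040.00 = 93.82 mm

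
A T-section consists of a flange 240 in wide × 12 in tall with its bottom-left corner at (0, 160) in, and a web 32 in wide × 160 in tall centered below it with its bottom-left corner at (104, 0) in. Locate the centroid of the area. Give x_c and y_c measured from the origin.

web: A = 32 × 160 = 5120.00, centroid at (120.00, 80.00).
flange: A = 240 × 12 = 2880.00, centroid at (120.00, 166.00).
ΣA = 8000.00 in²
ΣAx_c = (5120.00)(120.00) + (2880.00)(120.00) = 960000.00 in³
ΣAy_c = (5120.00)(80.00) + (2880.00)(166.00) = 887680.00 in³
x_c = 960000.00 / 8000.00 = 120.00 in
y_c = 887680.00 / 8000.00 = 110.96 in

x_c = 120.00 in, y_c = 110.96 in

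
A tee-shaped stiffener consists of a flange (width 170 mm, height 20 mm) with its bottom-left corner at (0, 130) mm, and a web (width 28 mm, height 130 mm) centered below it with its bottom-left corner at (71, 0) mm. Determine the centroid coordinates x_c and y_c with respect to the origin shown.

web: A = 28 × 130 = 3640.00, centroid at (85.00, 65.00).
flange: A = 170 × 20 = 3400.00, centroid at (85.00, 140.00).
ΣA = 7040.00 mm², ΣAx_c = 598400.00 mm³, ΣAy_c = 712600.00 mm³.
x_c = 598400.00/7040.00 = 85.00 mm; y_c = 712600.00/7040.00 = 101.22 mm.

x_c = 85.00 mm, y_c = 101.22 mm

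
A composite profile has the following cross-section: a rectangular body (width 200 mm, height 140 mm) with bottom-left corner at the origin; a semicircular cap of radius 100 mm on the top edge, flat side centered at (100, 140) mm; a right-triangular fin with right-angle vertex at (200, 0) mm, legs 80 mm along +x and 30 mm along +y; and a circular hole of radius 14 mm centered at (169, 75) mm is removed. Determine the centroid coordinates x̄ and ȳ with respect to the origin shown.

Part | A | x̄ᵢ | ȳᵢ | A·x̄ᵢ | A·ȳᵢ
rectangular body | 28000.00 | 100.00 | 70.00 | 2800000.00 | 1960000.00
semicircular top | 15707.96 | 100.00 | 182.44 | 1570796.33 | 2865781.52
triangular fin | 1200.00 | 226.67 | 10.00 | 272000.00 | 12000.00
hole | -615.75 | 169.00 | 75.00 | -104062.12 | -46181.41
Σ | 44292.21 |  |  | 4538734.21 | 4791600.11
x̄ = 4538734.21 / 44292.21 = 102.47 mm
ȳ = 4791600.11 / 44292.21 = 108.18 mm

x̄ = 102.47 mm, ȳ = 108.18 mm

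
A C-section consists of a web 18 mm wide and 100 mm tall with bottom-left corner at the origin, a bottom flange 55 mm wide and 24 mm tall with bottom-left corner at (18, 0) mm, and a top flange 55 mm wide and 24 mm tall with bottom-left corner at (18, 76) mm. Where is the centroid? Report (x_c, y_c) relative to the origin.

web: A = 18 × 100 = 1800.00, centroid at (9.00, 50.00).
bottom flange: A = 55 × 24 = 1320.00, centroid at (45.50, 12.00).
top flange: A = 55 × 24 = 1320.00, centroid at (45.50, 88.00).
ΣA = 4440.00 mm², ΣAx_c = 136320.00 mm³, ΣAy_c = 222000.00 mm³.
x_c = 136320.00/4440.00 = 30.70 mm; y_c = 222000.00/4440.00 = 50.00 mm.

x_c = 30.70 mm, y_c = 50.00 mm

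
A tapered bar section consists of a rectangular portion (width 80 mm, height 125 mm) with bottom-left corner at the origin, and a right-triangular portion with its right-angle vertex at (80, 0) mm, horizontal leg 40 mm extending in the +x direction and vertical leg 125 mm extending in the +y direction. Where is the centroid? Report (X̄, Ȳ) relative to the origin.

X̄ = 50.67 mm, Ȳ = 58.33 mm

Part | A | x̄ᵢ | ȳᵢ | A·x̄ᵢ | A·ȳᵢ
rectangular portion | 10000.00 | 40.00 | 62.50 | 400000.00 | 625000.00
triangular portion | 2500.00 | 93.33 | 41.67 | 233333.33 | 104166.67
Σ | 12500.00 |  |  | 633333.33 | 729166.67
X̄ = 633333.33 / 12500.00 = 50.67 mm
Ȳ = 729166.67 / 12500.00 = 58.33 mm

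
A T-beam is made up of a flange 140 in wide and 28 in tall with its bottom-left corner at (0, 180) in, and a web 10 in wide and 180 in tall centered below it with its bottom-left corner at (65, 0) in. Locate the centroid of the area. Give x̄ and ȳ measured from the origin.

x̄ = 70.00 in, ȳ = 161.27 in

Part | A | x̄ᵢ | ȳᵢ | A·x̄ᵢ | A·ȳᵢ
web | 1800.00 | 70.00 | 90.00 | 126000.00 | 162000.00
flange | 3920.00 | 70.00 | 194.00 | 274400.00 | 760480.00
Σ | 5720.00 |  |  | 400400.00 | 922480.00
x̄ = 400400.00 / 5720.00 = 70.00 in
ȳ = 922480.00 / 5720.00 = 161.27 in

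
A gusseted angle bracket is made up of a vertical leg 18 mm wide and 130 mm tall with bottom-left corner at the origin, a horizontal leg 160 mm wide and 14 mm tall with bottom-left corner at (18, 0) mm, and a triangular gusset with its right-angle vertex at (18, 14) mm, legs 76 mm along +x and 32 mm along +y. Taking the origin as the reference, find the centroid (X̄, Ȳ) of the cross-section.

X̄ = 50.60 mm, Ȳ = 34.12 mm

Part | A | x̄ᵢ | ȳᵢ | A·x̄ᵢ | A·ȳᵢ
vertical leg | 2340.00 | 9.00 | 65.00 | 21060.00 | 152100.00
horizontal leg | 2240.00 | 98.00 | 7.00 | 219520.00 | 15680.00
gusset | 1216.00 | 43.33 | 24.67 | 52693.33 | 29994.67
Σ | 5796.00 |  |  | 293273.33 | 197774.67
X̄ = 293273.33 / 5796.00 = 50.60 mm
Ȳ = 197774.67 / 5796.00 = 34.12 mm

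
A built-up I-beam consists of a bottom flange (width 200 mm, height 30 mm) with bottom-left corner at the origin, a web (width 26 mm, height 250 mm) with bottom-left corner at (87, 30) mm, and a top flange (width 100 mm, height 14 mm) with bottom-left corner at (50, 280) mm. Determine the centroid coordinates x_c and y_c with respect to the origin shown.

x_c = 100.00 mm, y_c = 107.86 mm

Part | A | x̄ᵢ | ȳᵢ | A·x̄ᵢ | A·ȳᵢ
bottom flange | 6000.00 | 100.00 | 15.00 | 600000.00 | 90000.00
web | 6500.00 | 100.00 | 155.00 | 650000.00 | 1007500.00
top flange | 1400.00 | 100.00 | 287.00 | 140000.00 | 401800.00
Σ | 13900.00 |  |  | 1390000.00 | 1499300.00
x_c = 1390000.00 / 13900.00 = 100.00 mm
y_c = 1499300.00 / 13900.00 = 107.86 mm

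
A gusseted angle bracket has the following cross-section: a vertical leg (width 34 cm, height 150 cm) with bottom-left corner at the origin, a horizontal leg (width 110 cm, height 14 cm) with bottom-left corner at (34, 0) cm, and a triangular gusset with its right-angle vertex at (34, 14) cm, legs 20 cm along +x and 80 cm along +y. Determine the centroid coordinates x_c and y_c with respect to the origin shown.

vertical leg: A = 34 × 150 = 5100.00, centroid at (17.00, 75.00).
horizontal leg: A = 110 × 14 = 1540.00, centroid at (89.00, 7.00).
gusset: A = ½·20·80 = 800.00, centroid at (40.67, 40.67).
ΣA = 7440.00 cm², ΣAx_c = 256293.33 cm³, ΣAy_c = 425813.33 cm³.
x_c = 256293.33/7440.00 = 34.45 cm; y_c = 425813.33/7440.00 = 57.23 cm.

x_c = 34.45 cm, y_c = 57.23 cm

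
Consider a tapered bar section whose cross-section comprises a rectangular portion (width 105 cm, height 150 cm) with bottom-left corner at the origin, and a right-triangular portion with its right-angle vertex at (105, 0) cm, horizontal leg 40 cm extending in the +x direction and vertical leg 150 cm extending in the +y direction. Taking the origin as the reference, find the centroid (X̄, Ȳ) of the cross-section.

X̄ = 63.03 cm, Ȳ = 71.00 cm

rectangular portion: A = 105 × 150 = 15750.00, centroid at (52.50, 75.00).
triangular portion: A = ½·40·150 = 3000.00, centroid at (118.33, 50.00).
ΣA = 18750.00 cm², ΣAX̄ = 1181875.00 cm³, ΣAȲ = 1331250.00 cm³.
X̄ = 1181875.00/18750.00 = 63.03 cm; Ȳ = 1331250.00/18750.00 = 71.00 cm.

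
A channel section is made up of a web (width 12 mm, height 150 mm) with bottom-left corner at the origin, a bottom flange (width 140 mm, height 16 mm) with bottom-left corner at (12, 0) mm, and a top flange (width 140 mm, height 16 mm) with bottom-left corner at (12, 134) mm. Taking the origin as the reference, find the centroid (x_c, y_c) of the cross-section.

Part | A | x̄ᵢ | ȳᵢ | A·x̄ᵢ | A·ȳᵢ
web | 1800.00 | 6.00 | 75.00 | 10800.00 | 135000.00
bottom flange | 2240.00 | 82.00 | 8.00 | 183680.00 | 17920.00
top flange | 2240.00 | 82.00 | 142.00 | 183680.00 | 318080.00
Σ | 6280.00 |  |  | 378160.00 | 471000.00
x_c = 378160.00 / 6280.00 = 60.22 mm
y_c = 471000.00 / 6280.00 = 75.00 mm

x_c = 60.22 mm, y_c = 75.00 mm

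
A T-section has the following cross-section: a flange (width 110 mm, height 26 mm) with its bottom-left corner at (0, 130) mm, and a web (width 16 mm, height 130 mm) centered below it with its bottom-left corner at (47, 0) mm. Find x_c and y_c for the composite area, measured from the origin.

Part | A | x̄ᵢ | ȳᵢ | A·x̄ᵢ | A·ȳᵢ
web | 2080.00 | 55.00 | 65.00 | 114400.00 | 135200.00
flange | 2860.00 | 55.00 | 143.00 | 157300.00 | 408980.00
Σ | 4940.00 |  |  | 271700.00 | 544180.00
x_c = 271700.00 / 4940.00 = 55.00 mm
y_c = 544180.00 / 4940.00 = 110.16 mm

x_c = 55.00 mm, y_c = 110.16 mm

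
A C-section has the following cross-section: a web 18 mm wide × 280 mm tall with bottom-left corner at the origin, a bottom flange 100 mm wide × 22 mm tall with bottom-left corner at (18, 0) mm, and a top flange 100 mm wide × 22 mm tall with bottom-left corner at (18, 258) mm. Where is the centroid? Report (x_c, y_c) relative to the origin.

x_c = 36.50 mm, y_c = 140.00 mm

web: A = 18 × 280 = 5040.00, centroid at (9.00, 140.00).
bottom flange: A = 100 × 22 = 2200.00, centroid at (68.00, 11.00).
top flange: A = 100 × 22 = 2200.00, centroid at (68.00, 269.00).
ΣA = 9440.00 mm², ΣAx_c = 344560.00 mm³, ΣAy_c = 1321600.00 mm³.
x_c = 344560.00/9440.00 = 36.50 mm; y_c = 1321600.00/9440.00 = 140.00 mm.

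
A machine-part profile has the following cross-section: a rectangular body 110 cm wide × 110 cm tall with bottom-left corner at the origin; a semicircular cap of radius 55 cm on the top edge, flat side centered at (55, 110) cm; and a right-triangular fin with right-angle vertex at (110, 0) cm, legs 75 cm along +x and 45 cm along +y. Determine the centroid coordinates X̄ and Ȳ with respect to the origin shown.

rectangular body: A = 110 × 110 = 12100.00, centroid at (55.00, 55.00).
semicircular top: A = ½π·55² = 4751.66, centroid at (55.00, 133.34).
triangular fin: A = ½·75·45 = 1687.50, centroid at (135.00, 15.00).
ΣA = 18539.16 cm², ΣAX̄ = 1154653.74 cm³, ΣAȲ = 1324411.64 cm³.
X̄ = 1154653.74/18539.16 = 62.28 cm; Ȳ = 1324411.64/18539.16 = 71.44 cm.

X̄ = 62.28 cm, Ȳ = 71.44 cm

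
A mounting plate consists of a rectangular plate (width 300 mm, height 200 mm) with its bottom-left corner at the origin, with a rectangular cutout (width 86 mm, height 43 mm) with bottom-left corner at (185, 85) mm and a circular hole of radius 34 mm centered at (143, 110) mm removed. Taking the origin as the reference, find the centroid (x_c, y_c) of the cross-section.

plate: A = 300 × 200 = 60000.00, centroid at (150.00, 100.00).
hole 1: A = −(86 × 43) = -3698.00, centroid at (228.00, 106.50).
hole 2: A = −π·34² = -3631.68, centroid at (143.00, 110.00).
ΣA = 52670.32 mm²
ΣAx_c = (60000.00)(150.00) + (-3698.00)(228.00) + (-3631.68)(143.00) = 7637525.60 mm³
ΣAy_c = (60000.00)(100.00) + (-3698.00)(106.50) + (-3631.68)(110.00) = 5206678.08 mm³
x_c = 7637525.60 / 52670.32 = 145.01 mm
y_c = 5206678.08 / 52670.32 = 98.85 mm

x_c = 145.01 mm, y_c = 98.85 mm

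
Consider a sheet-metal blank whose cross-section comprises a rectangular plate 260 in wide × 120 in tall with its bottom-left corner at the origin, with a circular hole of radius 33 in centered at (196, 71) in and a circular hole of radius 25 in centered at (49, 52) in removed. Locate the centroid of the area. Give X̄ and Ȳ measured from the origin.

Part | A | x̄ᵢ | ȳᵢ | A·x̄ᵢ | A·ȳᵢ
plate | 31200.00 | 130.00 | 60.00 | 4056000.00 | 1872000.00
hole 1 | -3421.19 | 196.00 | 71.00 | -670554.10 | -242904.80
hole 2 | -1963.50 | 49.00 | 52.00 | -96211.28 | -102101.76
Σ | 25815.31 |  |  | 3289234.62 | 1526993.44
X̄ = 3289234.62 / 25815.31 = 127.41 in
Ȳ = 1526993.44 / 25815.31 = 59.15 in

X̄ = 127.41 in, Ȳ = 59.15 in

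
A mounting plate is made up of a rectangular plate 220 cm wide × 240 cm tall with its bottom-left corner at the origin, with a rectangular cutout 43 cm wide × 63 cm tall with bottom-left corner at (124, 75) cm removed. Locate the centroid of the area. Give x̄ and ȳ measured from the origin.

plate: A = 220 × 240 = 52800.00, centroid at (110.00, 120.00).
hole: A = −(43 × 63) = -2709.00, centroid at (145.50, 106.50).
ΣA = 50091.00 cm²
ΣAx̄ = (52800.00)(110.00) + (-2709.00)(145.50) = 5413840.50 cm³
ΣAȳ = (52800.00)(120.00) + (-2709.00)(106.50) = 6047491.50 cm³
x̄ = 5413840.50 / 50091.00 = 108.08 cm
ȳ = 6047491.50 / 50091.00 = 120.73 cm

x̄ = 108.08 cm, ȳ = 120.73 cm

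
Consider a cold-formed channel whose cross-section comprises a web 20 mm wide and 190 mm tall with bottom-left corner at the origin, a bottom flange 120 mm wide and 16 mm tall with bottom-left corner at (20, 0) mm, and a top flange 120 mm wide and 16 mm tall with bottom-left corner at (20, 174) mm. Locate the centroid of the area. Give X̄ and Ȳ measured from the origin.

X̄ = 45.18 mm, Ȳ = 95.00 mm

web: A = 20 × 190 = 3800.00, centroid at (10.00, 95.00).
bottom flange: A = 120 × 16 = 1920.00, centroid at (80.00, 8.00).
top flange: A = 120 × 16 = 1920.00, centroid at (80.00, 182.00).
ΣA = 7640.00 mm²
ΣAX̄ = (3800.00)(10.00) + (1920.00)(80.00) + (1920.00)(80.00) = 345200.00 mm³
ΣAȲ = (3800.00)(95.00) + (1920.00)(8.00) + (1920.00)(182.00) = 725800.00 mm³
X̄ = 345200.00 / 7640.00 = 45.18 mm
Ȳ = 725800.00 / 7640.00 = 95.00 mm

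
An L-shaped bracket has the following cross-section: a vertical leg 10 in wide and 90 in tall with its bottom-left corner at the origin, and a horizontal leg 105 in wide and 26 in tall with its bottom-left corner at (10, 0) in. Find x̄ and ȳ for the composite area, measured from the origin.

x̄ = 48.24 in, ȳ = 20.93 in

vertical leg: A = 10 × 90 = 900.00, centroid at (5.00, 45.00).
horizontal leg: A = 105 × 26 = 2730.00, centroid at (62.50, 13.00).
ΣA = 3630.00 in²
ΣAx̄ = (900.00)(5.00) + (2730.00)(62.50) = 175125.00 in³
ΣAȳ = (900.00)(45.00) + (2730.00)(13.00) = 75990.00 in³
x̄ = 175125.00 / 3630.00 = 48.24 in
ȳ = 75990.00 / 3630.00 = 20.93 in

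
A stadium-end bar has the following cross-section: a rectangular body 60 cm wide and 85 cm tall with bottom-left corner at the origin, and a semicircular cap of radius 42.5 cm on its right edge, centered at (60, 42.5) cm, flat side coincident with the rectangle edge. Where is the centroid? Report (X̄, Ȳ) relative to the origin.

Part | A | x̄ᵢ | ȳᵢ | A·x̄ᵢ | A·ȳᵢ
rectangular body | 5100.00 | 30.00 | 42.50 | 153000.00 | 216750.00
semicircular end | 2837.25 | 78.04 | 42.50 | 221412.14 | 120583.16
Σ | 7937.25 |  |  | 374412.14 | 337333.16
X̄ = 374412.14 / 7937.25 = 47.17 cm
Ȳ = 337333.16 / 7937.25 = 42.50 cm

X̄ = 47.17 cm, Ȳ = 42.50 cm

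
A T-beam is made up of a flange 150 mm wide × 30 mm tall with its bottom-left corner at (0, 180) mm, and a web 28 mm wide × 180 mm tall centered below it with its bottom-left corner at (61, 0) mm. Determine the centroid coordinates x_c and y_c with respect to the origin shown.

web: A = 28 × 180 = 5040.00, centroid at (75.00, 90.00).
flange: A = 150 × 30 = 4500.00, centroid at (75.00, 195.00).
ΣA = 9540.00 mm², ΣAx_c = 715500.00 mm³, ΣAy_c = 1331100.00 mm³.
x_c = 715500.00/9540.00 = 75.00 mm; y_c = 1331100.00/9540.00 = 139.53 mm.

x_c = 75.00 mm, y_c = 139.53 mm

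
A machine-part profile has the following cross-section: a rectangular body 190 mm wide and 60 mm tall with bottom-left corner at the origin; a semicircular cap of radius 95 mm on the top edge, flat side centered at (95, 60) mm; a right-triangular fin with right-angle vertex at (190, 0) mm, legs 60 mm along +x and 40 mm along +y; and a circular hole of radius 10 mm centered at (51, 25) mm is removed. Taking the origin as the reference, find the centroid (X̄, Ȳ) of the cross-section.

rectangular body: A = 190 × 60 = 11400.00, centroid at (95.00, 30.00).
semicircular top: A = ½π·95² = 14176.44, centroid at (95.00, 100.32).
triangular fin: A = ½·60·40 = 1200.00, centroid at (210.00, 13.33).
hole: A = −π·10² = -314.16, centroid at (51.00, 25.00).
ΣA = 26462.28 mm²
ΣAX̄ = (11400.00)(95.00) + (14176.44)(95.00) + (1200.00)(210.00) + (-314.16)(51.00) = 2665739.38 mm³
ΣAȲ = (11400.00)(30.00) + (14176.44)(100.32) + (1200.00)(13.33) + (-314.16)(25.00) = 1772315.56 mm³
X̄ = 2665739.38 / 26462.28 = 100.74 mm
Ȳ = 1772315.56 / 26462.28 = 66.98 mm

X̄ = 100.74 mm, Ȳ = 66.98 mm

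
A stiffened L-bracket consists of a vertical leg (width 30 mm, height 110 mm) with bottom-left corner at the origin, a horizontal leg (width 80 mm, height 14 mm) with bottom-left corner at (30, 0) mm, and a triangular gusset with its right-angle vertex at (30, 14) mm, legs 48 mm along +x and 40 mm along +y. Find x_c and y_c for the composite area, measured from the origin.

x_c = 31.98 mm, y_c = 40.07 mm

vertical leg: A = 30 × 110 = 3300.00, centroid at (15.00, 55.00).
horizontal leg: A = 80 × 14 = 1120.00, centroid at (70.00, 7.00).
gusset: A = ½·48·40 = 960.00, centroid at (46.00, 27.33).
ΣA = 5380.00 mm²
ΣAx_c = (3300.00)(15.00) + (1120.00)(70.00) + (960.00)(46.00) = 172060.00 mm³
ΣAy_c = (3300.00)(55.00) + (1120.00)(7.00) + (960.00)(27.33) = 215580.00 mm³
x_c = 172060.00 / 5380.00 = 31.98 mm
y_c = 215580.00 / 5380.00 = 40.07 mm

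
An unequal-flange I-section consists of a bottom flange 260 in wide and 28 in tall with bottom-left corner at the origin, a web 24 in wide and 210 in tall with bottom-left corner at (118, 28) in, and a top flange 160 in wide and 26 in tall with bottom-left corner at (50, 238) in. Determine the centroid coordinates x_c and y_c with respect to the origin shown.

bottom flange: A = 260 × 28 = 7280.00, centroid at (130.00, 14.00).
web: A = 24 × 210 = 5040.00, centroid at (130.00, 133.00).
top flange: A = 160 × 26 = 4160.00, centroid at (130.00, 251.00).
ΣA = 16480.00 in²
ΣAx_c = (7280.00)(130.00) + (5040.00)(130.00) + (4160.00)(130.00) = 2142400.00 in³
ΣAy_c = (7280.00)(14.00) + (5040.00)(133.00) + (4160.00)(251.00) = 1816400.00 in³
x_c = 2142400.00 / 16480.00 = 130.00 in
y_c = 1816400.00 / 16480.00 = 110.22 in

x_c = 130.00 in, y_c = 110.22 in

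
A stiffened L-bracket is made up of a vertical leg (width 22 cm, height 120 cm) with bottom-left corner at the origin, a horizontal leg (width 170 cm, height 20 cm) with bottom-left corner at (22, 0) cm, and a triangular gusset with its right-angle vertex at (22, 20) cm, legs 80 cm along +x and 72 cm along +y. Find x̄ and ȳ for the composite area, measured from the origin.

x̄ = 59.75 cm, ȳ = 35.78 cm

vertical leg: A = 22 × 120 = 2640.00, centroid at (11.00, 60.00).
horizontal leg: A = 170 × 20 = 3400.00, centroid at (107.00, 10.00).
gusset: A = ½·80·72 = 2880.00, centroid at (48.67, 44.00).
ΣA = 8920.00 cm², ΣAx̄ = 533000.00 cm³, ΣAȳ = 319120.00 cm³.
x̄ = 533000.00/8920.00 = 59.75 cm; ȳ = 319120.00/8920.00 = 35.78 cm.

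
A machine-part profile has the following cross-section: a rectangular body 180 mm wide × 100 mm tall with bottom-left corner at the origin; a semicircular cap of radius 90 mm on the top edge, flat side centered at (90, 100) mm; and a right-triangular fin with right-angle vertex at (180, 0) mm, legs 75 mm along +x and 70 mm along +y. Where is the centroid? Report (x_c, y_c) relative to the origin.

rectangular body: A = 180 × 100 = 18000.00, centroid at (90.00, 50.00).
semicircular top: A = ½π·90² = 12723.45, centroid at (90.00, 138.20).
triangular fin: A = ½·75·70 = 2625.00, centroid at (205.00, 23.33).
ΣA = 33348.45 mm², ΣAx_c = 3303235.52 mm³, ΣAy_c = 2719595.02 mm³.
x_c = 3303235.52/33348.45 = 99.05 mm; y_c = 2719595.02/33348.45 = 81.55 mm.

x_c = 99.05 mm, y_c = 81.55 mm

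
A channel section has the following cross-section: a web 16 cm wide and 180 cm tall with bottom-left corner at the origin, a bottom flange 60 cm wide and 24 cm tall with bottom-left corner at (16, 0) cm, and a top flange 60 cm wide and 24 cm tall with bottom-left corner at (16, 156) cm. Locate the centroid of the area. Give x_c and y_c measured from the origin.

Part | A | x̄ᵢ | ȳᵢ | A·x̄ᵢ | A·ȳᵢ
web | 2880.00 | 8.00 | 90.00 | 23040.00 | 259200.00
bottom flange | 1440.00 | 46.00 | 12.00 | 66240.00 | 17280.00
top flange | 1440.00 | 46.00 | 168.00 | 66240.00 | 241920.00
Σ | 5760.00 |  |  | 155520.00 | 518400.00
x_c = 155520.00 / 5760.00 = 27.00 cm
y_c = 518400.00 / 5760.00 = 90.00 cm

x_c = 27.00 cm, y_c = 90.00 cm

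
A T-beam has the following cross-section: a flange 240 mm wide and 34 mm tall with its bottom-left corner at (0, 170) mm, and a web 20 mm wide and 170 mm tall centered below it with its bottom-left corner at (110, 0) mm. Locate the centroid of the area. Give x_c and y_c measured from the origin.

x_c = 120.00 mm, y_c = 157.00 mm

Part | A | x̄ᵢ | ȳᵢ | A·x̄ᵢ | A·ȳᵢ
web | 3400.00 | 120.00 | 85.00 | 408000.00 | 289000.00
flange | 8160.00 | 120.00 | 187.00 | 979200.00 | 1525920.00
Σ | 11560.00 |  |  | 1387200.00 | 1814920.00
x_c = 1387200.00 / 11560.00 = 120.00 mm
y_c = 1814920.00 / 11560.00 = 157.00 mm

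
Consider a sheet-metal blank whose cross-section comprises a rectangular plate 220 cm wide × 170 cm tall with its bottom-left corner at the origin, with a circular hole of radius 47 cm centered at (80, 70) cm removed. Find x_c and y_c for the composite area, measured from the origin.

Part | A | x̄ᵢ | ȳᵢ | A·x̄ᵢ | A·ȳᵢ
plate | 37400.00 | 110.00 | 85.00 | 4114000.00 | 3179000.00
hole | -6939.78 | 80.00 | 70.00 | -555182.25 | -485784.47
Σ | 30460.22 |  |  | 3558817.75 | 2693215.53
x_c = 3558817.75 / 30460.22 = 116.83 cm
y_c = 2693215.53 / 30460.22 = 88.42 cm

x_c = 116.83 cm, y_c = 88.42 cm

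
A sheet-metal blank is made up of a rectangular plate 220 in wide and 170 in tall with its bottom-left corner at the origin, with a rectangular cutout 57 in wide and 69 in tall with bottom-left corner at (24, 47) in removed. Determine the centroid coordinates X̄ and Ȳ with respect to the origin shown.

X̄ = 116.76 in, Ȳ = 85.41 in

Part | A | x̄ᵢ | ȳᵢ | A·x̄ᵢ | A·ȳᵢ
plate | 37400.00 | 110.00 | 85.00 | 4114000.00 | 3179000.00
hole | -3933.00 | 52.50 | 81.50 | -206482.50 | -320539.50
Σ | 33467.00 |  |  | 3907517.50 | 2858460.50
X̄ = 3907517.50 / 33467.00 = 116.76 in
Ȳ = 2858460.50 / 33467.00 = 85.41 in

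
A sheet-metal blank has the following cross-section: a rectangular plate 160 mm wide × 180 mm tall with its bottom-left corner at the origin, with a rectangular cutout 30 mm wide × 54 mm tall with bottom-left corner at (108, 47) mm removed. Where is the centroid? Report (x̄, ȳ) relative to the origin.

Part | A | x̄ᵢ | ȳᵢ | A·x̄ᵢ | A·ȳᵢ
plate | 28800.00 | 80.00 | 90.00 | 2304000.00 | 2592000.00
hole | -1620.00 | 123.00 | 74.00 | -199260.00 | -119880.00
Σ | 27180.00 |  |  | 2104740.00 | 2472120.00
x̄ = 2104740.00 / 27180.00 = 77.44 mm
ȳ = 2472120.00 / 27180.00 = 90.95 mm

x̄ = 77.44 mm, ȳ = 90.95 mm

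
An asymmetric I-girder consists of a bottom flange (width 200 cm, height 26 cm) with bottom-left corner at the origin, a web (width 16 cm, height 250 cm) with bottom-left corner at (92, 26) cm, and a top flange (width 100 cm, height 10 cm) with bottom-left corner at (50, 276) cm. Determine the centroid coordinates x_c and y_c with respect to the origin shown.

x_c = 100.00 cm, y_c = 93.39 cm

bottom flange: A = 200 × 26 = 5200.00, centroid at (100.00, 13.00).
web: A = 16 × 250 = 4000.00, centroid at (100.00, 151.00).
top flange: A = 100 × 10 = 1000.00, centroid at (100.00, 281.00).
ΣA = 10200.00 cm²
ΣAx_c = (5200.00)(100.00) + (4000.00)(100.00) + (1000.00)(100.00) = 1020000.00 cm³
ΣAy_c = (5200.00)(13.00) + (4000.00)(151.00) + (1000.00)(281.00) = 952600.00 cm³
x_c = 1020000.00 / 10200.00 = 100.00 cm
y_c = 952600.00 / 10200.00 = 93.39 cm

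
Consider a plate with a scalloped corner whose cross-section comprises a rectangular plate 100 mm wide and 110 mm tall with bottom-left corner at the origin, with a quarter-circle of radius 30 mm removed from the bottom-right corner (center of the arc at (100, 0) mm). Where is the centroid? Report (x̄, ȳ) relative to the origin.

x̄ = 47.44 mm, ȳ = 57.90 mm

plate: A = 100 × 110 = 11000.00, centroid at (50.00, 55.00).
removed quarter-circle: A = −¼π·30² = -706.86, centroid at (87.27, 12.73).
ΣA = 10293.14 mm², ΣAx̄ = 488314.17 mm³, ΣAȳ = 596000.00 mm³.
x̄ = 488314.17/10293.14 = 47.44 mm; ȳ = 596000.00/10293.14 = 57.90 mm.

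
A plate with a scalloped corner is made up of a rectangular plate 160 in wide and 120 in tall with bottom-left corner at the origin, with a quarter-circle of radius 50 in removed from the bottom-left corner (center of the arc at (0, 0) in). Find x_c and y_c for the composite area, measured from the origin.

x_c = 86.70 in, y_c = 64.42 in

plate: A = 160 × 120 = 19200.00, centroid at (80.00, 60.00).
removed quarter-circle: A = −¼π·50² = -1963.50, centroid at (21.22, 21.22).
ΣA = 17236.50 in²
ΣAx_c = (19200.00)(80.00) + (-1963.50)(21.22) = 1494333.33 in³
ΣAy_c = (19200.00)(60.00) + (-1963.50)(21.22) = 1110333.33 in³
x_c = 1494333.33 / 17236.50 = 86.70 in
y_c = 1110333.33 / 17236.50 = 64.42 in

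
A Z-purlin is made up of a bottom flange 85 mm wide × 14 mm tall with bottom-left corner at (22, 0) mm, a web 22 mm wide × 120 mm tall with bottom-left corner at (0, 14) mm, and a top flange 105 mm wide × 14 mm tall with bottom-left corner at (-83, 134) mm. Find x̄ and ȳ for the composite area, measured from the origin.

x̄ = 11.50 mm, ȳ = 77.54 mm

bottom flange: A = 85 × 14 = 1190.00, centroid at (64.50, 7.00).
web: A = 22 × 120 = 2640.00, centroid at (11.00, 74.00).
top flange: A = 105 × 14 = 1470.00, centroid at (-30.50, 141.00).
ΣA = 5300.00 mm²
ΣAx̄ = (1190.00)(64.50) + (2640.00)(11.00) + (1470.00)(-30.50) = 60960.00 mm³
ΣAȳ = (1190.00)(7.00) + (2640.00)(74.00) + (1470.00)(141.00) = 410960.00 mm³
x̄ = 60960.00 / 5300.00 = 11.50 mm
ȳ = 410960.00 / 5300.00 = 77.54 mm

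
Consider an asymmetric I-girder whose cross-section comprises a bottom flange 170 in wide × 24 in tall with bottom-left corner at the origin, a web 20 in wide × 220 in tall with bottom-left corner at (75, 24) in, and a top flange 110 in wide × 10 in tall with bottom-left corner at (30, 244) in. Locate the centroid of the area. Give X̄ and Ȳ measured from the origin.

X̄ = 85.00 in, Ȳ = 95.25 in

bottom flange: A = 170 × 24 = 4080.00, centroid at (85.00, 12.00).
web: A = 20 × 220 = 4400.00, centroid at (85.00, 134.00).
top flange: A = 110 × 10 = 1100.00, centroid at (85.00, 249.00).
ΣA = 9580.00 in²
ΣAX̄ = (4080.00)(85.00) + (4400.00)(85.00) + (1100.00)(85.00) = 814300.00 in³
ΣAȲ = (4080.00)(12.00) + (4400.00)(134.00) + (1100.00)(249.00) = 912460.00 in³
X̄ = 814300.00 / 9580.00 = 85.00 in
Ȳ = 912460.00 / 9580.00 = 95.25 in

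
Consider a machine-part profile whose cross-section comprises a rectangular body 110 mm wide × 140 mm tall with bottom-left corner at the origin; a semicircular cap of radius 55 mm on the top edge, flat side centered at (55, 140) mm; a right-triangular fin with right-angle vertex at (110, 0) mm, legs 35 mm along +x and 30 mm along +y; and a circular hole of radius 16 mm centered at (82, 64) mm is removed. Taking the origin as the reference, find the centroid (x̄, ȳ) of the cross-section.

x̄ = 55.67 mm, ȳ = 90.98 mm

Part | A | x̄ᵢ | ȳᵢ | A·x̄ᵢ | A·ȳᵢ
rectangular body | 15400.00 | 55.00 | 70.00 | 847000.00 | 1078000.00
semicircular top | 4751.66 | 55.00 | 163.34 | 261341.24 | 776148.91
triangular fin | 525.00 | 121.67 | 10.00 | 63875.00 | 5250.00
hole | -804.25 | 82.00 | 64.00 | -65948.31 | -51471.85
Σ | 19872.41 |  |  | 1106267.93 | 1807927.06
x̄ = 1106267.93 / 19872.41 = 55.67 mm
ȳ = 1807927.06 / 19872.41 = 90.98 mm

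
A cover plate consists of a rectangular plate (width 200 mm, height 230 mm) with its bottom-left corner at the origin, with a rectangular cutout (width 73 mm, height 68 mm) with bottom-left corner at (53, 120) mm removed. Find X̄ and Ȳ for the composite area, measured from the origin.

X̄ = 101.27 mm, Ȳ = 110.28 mm

plate: A = 200 × 230 = 46000.00, centroid at (100.00, 115.00).
hole: A = −(73 × 68) = -4964.00, centroid at (89.50, 154.00).
ΣA = 41036.00 mm²
ΣAX̄ = (46000.00)(100.00) + (-4964.00)(89.50) = 4155722.00 mm³
ΣAȲ = (46000.00)(115.00) + (-4964.00)(154.00) = 4525544.00 mm³
X̄ = 4155722.00 / 41036.00 = 101.27 mm
Ȳ = 4525544.00 / 41036.00 = 110.28 mm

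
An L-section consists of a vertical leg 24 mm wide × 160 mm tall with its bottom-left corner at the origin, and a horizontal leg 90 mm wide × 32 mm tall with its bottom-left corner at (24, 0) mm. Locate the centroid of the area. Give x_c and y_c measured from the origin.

vertical leg: A = 24 × 160 = 3840.00, centroid at (12.00, 80.00).
horizontal leg: A = 90 × 32 = 2880.00, centroid at (69.00, 16.00).
ΣA = 6720.00 mm²
ΣAx_c = (3840.00)(12.00) + (2880.00)(69.00) = 244800.00 mm³
ΣAy_c = (3840.00)(80.00) + (2880.00)(16.00) = 353280.00 mm³
x_c = 244800.00 / 6720.00 = 36.43 mm
y_c = 353280.00 / 6720.00 = 52.57 mm

x_c = 36.43 mm, y_c = 52.57 mm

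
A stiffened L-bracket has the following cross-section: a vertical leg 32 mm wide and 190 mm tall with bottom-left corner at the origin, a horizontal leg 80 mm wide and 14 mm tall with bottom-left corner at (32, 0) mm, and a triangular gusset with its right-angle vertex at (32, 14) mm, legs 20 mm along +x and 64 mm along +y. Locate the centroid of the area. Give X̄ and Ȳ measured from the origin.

vertical leg: A = 32 × 190 = 6080.00, centroid at (16.00, 95.00).
horizontal leg: A = 80 × 14 = 1120.00, centroid at (72.00, 7.00).
gusset: A = ½·20·64 = 640.00, centroid at (38.67, 35.33).
ΣA = 7840.00 mm²
ΣAX̄ = (6080.00)(16.00) + (1120.00)(72.00) + (640.00)(38.67) = 202666.67 mm³
ΣAȲ = (6080.00)(95.00) + (1120.00)(7.00) + (640.00)(35.33) = 608053.33 mm³
X̄ = 202666.67 / 7840.00 = 25.85 mm
Ȳ = 608053.33 / 7840.00 = 77.56 mm

X̄ = 25.85 mm, Ȳ = 77.56 mm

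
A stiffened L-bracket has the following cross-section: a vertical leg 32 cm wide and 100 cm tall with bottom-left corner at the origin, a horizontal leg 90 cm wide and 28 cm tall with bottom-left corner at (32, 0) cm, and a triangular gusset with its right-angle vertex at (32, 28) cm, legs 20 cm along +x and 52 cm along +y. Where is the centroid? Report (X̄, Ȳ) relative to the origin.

X̄ = 42.52 cm, Ȳ = 35.07 cm

Part | A | x̄ᵢ | ȳᵢ | A·x̄ᵢ | A·ȳᵢ
vertical leg | 3200.00 | 16.00 | 50.00 | 51200.00 | 160000.00
horizontal leg | 2520.00 | 77.00 | 14.00 | 194040.00 | 35280.00
gusset | 520.00 | 38.67 | 45.33 | 20106.67 | 23573.33
Σ | 6240.00 |  |  | 265346.67 | 218853.33
X̄ = 265346.67 / 6240.00 = 42.52 cm
Ȳ = 218853.33 / 6240.00 = 35.07 cm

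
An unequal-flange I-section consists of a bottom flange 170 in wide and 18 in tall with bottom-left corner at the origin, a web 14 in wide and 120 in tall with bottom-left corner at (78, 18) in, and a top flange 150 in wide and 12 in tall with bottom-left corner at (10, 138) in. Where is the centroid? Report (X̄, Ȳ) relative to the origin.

Part | A | x̄ᵢ | ȳᵢ | A·x̄ᵢ | A·ȳᵢ
bottom flange | 3060.00 | 85.00 | 9.00 | 260100.00 | 27540.00
web | 1680.00 | 85.00 | 78.00 | 142800.00 | 131040.00
top flange | 1800.00 | 85.00 | 144.00 | 153000.00 | 259200.00
Σ | 6540.00 |  |  | 555900.00 | 417780.00
X̄ = 555900.00 / 6540.00 = 85.00 in
Ȳ = 417780.00 / 6540.00 = 63.88 in

X̄ = 85.00 in, Ȳ = 63.88 in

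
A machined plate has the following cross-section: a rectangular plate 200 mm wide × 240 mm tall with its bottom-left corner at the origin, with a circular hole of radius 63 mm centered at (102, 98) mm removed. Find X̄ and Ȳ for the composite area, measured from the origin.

plate: A = 200 × 240 = 48000.00, centroid at (100.00, 120.00).
hole: A = −π·63² = -12468.98, centroid at (102.00, 98.00).
ΣA = 35531.02 mm²
ΣAX̄ = (48000.00)(100.00) + (-12468.98)(102.00) = 3528163.91 mm³
ΣAȲ = (48000.00)(120.00) + (-12468.98)(98.00) = 4538039.84 mm³
X̄ = 3528163.91 / 35531.02 = 99.30 mm
Ȳ = 4538039.84 / 35531.02 = 127.72 mm

X̄ = 99.30 mm, Ȳ = 127.72 mm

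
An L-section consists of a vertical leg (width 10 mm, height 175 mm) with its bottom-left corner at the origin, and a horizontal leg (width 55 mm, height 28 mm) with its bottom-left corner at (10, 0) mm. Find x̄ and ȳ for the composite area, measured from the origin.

x̄ = 20.21 mm, ȳ = 53.10 mm

vertical leg: A = 10 × 175 = 1750.00, centroid at (5.00, 87.50).
horizontal leg: A = 55 × 28 = 1540.00, centroid at (37.50, 14.00).
ΣA = 3290.00 mm², ΣAx̄ = 66500.00 mm³, ΣAȳ = 174685.00 mm³.
x̄ = 66500.00/3290.00 = 20.21 mm; ȳ = 174685.00/3290.00 = 53.10 mm.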